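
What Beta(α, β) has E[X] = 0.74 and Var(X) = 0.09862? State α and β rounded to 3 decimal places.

α = 0.704, β = 0.247

Let s = α+β. The Beta variance is μ(1−μ)/(s+1).
So s+1 = μ(1−μ)/σ² = (0.74×0.26)/0.09862 = 0.1924/0.09862 = 1.9509, giving s = 0.9509.
Then α = μs = 0.74×0.9509 = 0.704 and β = (1−μ)s = 0.26×0.9509 = 0.247.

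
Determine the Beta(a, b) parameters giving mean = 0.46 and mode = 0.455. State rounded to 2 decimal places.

a = 8.28, b = 9.72

With s = a+b: μ = a/s and mode = (a−1)/(s−2). Eliminating a = μs,
μs − 1 = m(s−2) ⇒ s(μ−m) = 1−2m ⇒ s = 0.090/0.005 = 18.0000.
So a = μs = 8.28, b = (1−μ)s = 9.72.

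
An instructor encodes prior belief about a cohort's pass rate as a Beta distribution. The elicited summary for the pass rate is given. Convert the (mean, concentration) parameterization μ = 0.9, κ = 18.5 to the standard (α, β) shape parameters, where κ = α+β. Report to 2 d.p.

Split κ in proportion μ : (1−μ): α = 0.9·18.5 = 16.65, β = 18.5 − 16.65 = 1.85.

α = 16.65, β = 1.85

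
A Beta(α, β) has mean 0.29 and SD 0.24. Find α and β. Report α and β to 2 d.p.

α = 0.75, β = 1.83

First σ² = 0.0576. Setting α = μn, β = (1−μ)n with n = α+β,
μ(1−μ)/(n+1) = 0.0576 ⇒ n+1 = 0.2059/0.0576 = 3.5747 ⇒ n = 2.5747.
Hence α = 0.29×2.5747 = 0.75, β = 0.71×2.5747 = 1.83.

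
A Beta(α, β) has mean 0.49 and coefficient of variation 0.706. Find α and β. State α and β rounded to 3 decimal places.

α = 0.533, β = 0.555

σ = CV·μ = 0.706×0.49 = 0.34594, so σ² = 0.119674.
s+1 = μ(1−μ)/σ² = 0.2499/0.119674 = 2.0882, so s = α+β = 1.0882.
α = μs = 0.533, β = (1−μ)s = 0.555.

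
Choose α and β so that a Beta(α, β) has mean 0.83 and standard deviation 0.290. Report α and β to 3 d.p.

First σ² = 0.084100. Setting α = μn, β = (1−μ)n with n = α+β,
μ(1−μ)/(n+1) = 0.084100 ⇒ n+1 = 0.1411/0.084100 = 1.6778 ⇒ n = 0.6778.
Hence α = 0.83×0.6778 = 0.563, β = 0.17×0.6778 = 0.115.

α = 0.563, β = 0.115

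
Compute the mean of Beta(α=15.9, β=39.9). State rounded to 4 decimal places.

0.2849

E[X] = α/(α+β) = 15.9/55.8 = 0.2849.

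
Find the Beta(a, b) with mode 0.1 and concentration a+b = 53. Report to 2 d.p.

Mode = (a−1)/(κ−2) with κ = a+b, so a−1 = 0.1·51 = 5.10.
a = 6.10; b = κ − a = 46.90.

a = 6.10, b = 46.90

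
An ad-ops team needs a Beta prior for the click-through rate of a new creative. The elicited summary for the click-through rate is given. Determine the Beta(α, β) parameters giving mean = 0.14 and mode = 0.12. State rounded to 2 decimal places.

α = 5.32, β = 32.68

With s = α+β: μ = α/s and mode = (α−1)/(s−2). Eliminating α = μs,
μs − 1 = m(s−2) ⇒ s(μ−m) = 1−2m ⇒ s = 0.76/0.02 = 38.0000.
So α = μs = 5.32, β = (1−μ)s = 32.68.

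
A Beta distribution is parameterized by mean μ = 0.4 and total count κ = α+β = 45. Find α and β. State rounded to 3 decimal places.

α = μκ = 0.4×45 = 18.000 and β = (1−μ)κ = 0.6×45 = 27.000.

α = 18.000, β = 27.000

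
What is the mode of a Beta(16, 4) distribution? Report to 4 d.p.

With α,β > 1, mode = (α−1)/(α+β−2) = 15/18 = 0.8333.

0.8333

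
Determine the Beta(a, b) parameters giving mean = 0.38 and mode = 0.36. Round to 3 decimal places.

a = 5.320, b = 8.680

Let s = a+b. Mean gives a = μs = 0.38s; mode gives (a−1)/(s−2) = 0.36.
Substituting: 0.38s − 1 = 0.36(s−2) = 0.36s − 0.72, so 0.02s = 0.28 and s = 14.0000.
Then a = 0.38×14.0000 = 5.320 and b = s−a = 8.680.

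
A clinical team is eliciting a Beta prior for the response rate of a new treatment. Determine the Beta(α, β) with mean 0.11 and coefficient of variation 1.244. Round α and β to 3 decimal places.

Var = (CV·μ)² = (1.244×0.11)² = 0.018725.
α+β = μ(1−μ)/Var − 1 = 0.0979/0.018725 − 1 = 4.2283.
Thus α = 0.11·4.2283 = 0.465 and β = 0.89·4.2283 = 3.763.

α = 0.465, β = 3.763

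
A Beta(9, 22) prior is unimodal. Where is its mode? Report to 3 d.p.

0.276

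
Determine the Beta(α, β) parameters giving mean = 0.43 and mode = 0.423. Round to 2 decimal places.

α = 9.46, β = 12.54

With s = α+β: μ = α/s and mode = (α−1)/(s−2). Eliminating α = μs,
μs − 1 = m(s−2) ⇒ s(μ−m) = 1−2m ⇒ s = 0.154/0.007 = 22.0000.
So α = μs = 9.46, β = (1−μ)s = 12.54.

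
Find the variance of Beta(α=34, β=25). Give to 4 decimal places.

0.0041

μ = 34/59 = 0.576271; Var = μ(1−μ)/(α+β+1) = 0.2441827/60 = 0.0041.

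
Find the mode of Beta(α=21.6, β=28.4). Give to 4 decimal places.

The density x^(α−1)(1−x)^(β−1) is maximised at (α−1)/(α+β−2) = 20.6/48.0 = 0.4292.

0.4292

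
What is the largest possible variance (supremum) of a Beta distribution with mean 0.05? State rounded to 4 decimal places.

0.0475

Var = μ(1−μ)/(α+β+1), which approaches μ(1−μ) as α+β → 0.
So the supremum is μ(1−μ) = 0.05×0.95 = 0.0475.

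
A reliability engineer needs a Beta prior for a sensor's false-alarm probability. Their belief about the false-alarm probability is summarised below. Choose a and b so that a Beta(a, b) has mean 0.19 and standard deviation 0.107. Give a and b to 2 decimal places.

a = 2.36, b = 10.08

σ² = 0.107² = 0.011449.
With s = a+b, Var = μ(1−μ)/(s+1), so s+1 = (0.19×0.81)/0.011449 = 13.4422 and s = 12.4422.
a = μs = 2.36, b = (1−μ)s = 10.08.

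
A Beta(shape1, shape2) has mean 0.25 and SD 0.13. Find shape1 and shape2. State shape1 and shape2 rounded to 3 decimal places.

σ² = 0.13² = 0.0169.
With s = shape1+shape2, Var = μ(1−μ)/(s+1), so s+1 = (0.25×0.75)/0.0169 = 11.0947 and s = 10.0947.
shape1 = μs = 2.524, shape2 = (1−μ)s = 7.571.

shape1 = 2.524, shape2 = 7.571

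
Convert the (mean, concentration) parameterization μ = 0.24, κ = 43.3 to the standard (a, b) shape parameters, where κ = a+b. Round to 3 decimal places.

a = μκ = 0.24×43.3 = 10.392 and b = (1−μ)κ = 0.76×43.3 = 32.908.

a = 10.392, b = 32.908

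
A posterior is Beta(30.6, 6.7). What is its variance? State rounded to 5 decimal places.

Var = αβ/[(α+β)²(α+β+1)] = (30.6×6.7)/(37.3²×38.3) = 205.02/53286.407 = 0.00385.

0.00385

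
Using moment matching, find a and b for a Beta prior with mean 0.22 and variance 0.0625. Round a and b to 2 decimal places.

a = 0.38, b = 1.36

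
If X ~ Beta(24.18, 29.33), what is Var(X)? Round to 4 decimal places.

0.0045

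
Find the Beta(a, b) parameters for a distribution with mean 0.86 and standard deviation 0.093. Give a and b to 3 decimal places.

σ² = 0.093² = 0.008649.
With s = a+b, Var = μ(1−μ)/(s+1), so s+1 = (0.86×0.14)/0.008649 = 13.9207 and s = 12.9207.
a = μs = 11.112, b = (1−μ)s = 1.809.

a = 11.112, b = 1.809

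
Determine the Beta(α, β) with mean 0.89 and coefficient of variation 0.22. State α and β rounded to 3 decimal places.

σ = CV·μ = 0.22×0.89 = 0.19580, so σ² = 0.038338.
s+1 = μ(1−μ)/σ² = 0.0979/0.038338 = 2.5536, so s = α+β = 1.5536.
α = μs = 1.383, β = (1−μ)s = 0.171.

α = 1.383, β = 0.171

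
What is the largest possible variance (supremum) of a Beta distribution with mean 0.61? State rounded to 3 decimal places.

0.238

For fixed mean μ the Beta variance is μ(1−μ)/(α+β+1), increasing as α+β decreases.
Its least upper bound (not attained) is μ(1−μ) = 0.61·0.39 = 0.238.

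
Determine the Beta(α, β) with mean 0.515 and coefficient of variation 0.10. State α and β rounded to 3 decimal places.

α = 47.985, β = 45.190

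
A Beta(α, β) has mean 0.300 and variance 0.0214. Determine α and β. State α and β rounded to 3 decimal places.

α = 2.644, β = 6.169

Let s = α+β. The Beta variance is μ(1−μ)/(s+1).
So s+1 = μ(1−μ)/σ² = (0.300×0.700)/0.0214 = 0.210000/0.0214 = 9.8131, giving s = 8.8131.
Then α = μs = 0.300×8.8131 = 2.644 and β = (1−μ)s = 0.700×8.8131 = 6.169.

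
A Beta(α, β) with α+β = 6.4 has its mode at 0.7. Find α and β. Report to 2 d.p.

α = 4.08, β = 2.32

For α,β>1 the mode is (α−1)/(α+β−2), so α = mode·(κ−2)+1 = 0.7×4.4+1 = 4.08.
And β = (1−mode)·(κ−2)+1 = 0.3×4.4+1 = 2.32.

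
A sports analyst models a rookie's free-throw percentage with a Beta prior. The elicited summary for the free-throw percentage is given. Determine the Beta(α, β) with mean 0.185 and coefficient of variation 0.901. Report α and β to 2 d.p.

α = 0.82, β = 3.61

σ = CV·μ = 0.901×0.185 = 0.16668, so σ² = 0.027784.
s+1 = μ(1−μ)/σ² = 0.150775/0.027784 = 5.4267, so s = α+β = 4.4267.
α = μs = 0.82, β = (1−μ)s = 3.61.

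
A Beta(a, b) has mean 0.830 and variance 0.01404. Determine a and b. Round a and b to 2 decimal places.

By moment matching, a+b = μ(1−μ)/σ² − 1 = (0.830·0.170)/0.01404 − 1 = 10.0499 − 1 = 9.0499.
Since a/(a+b) = μ, a = 0.830·9.0499 = 7.51 and b = 0.170·9.0499 = 1.54.

a = 7.51, b = 1.54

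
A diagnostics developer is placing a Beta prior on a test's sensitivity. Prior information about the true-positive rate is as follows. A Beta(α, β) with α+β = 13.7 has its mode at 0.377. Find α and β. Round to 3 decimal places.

α = 5.411, β = 8.289

Mode = (α−1)/(κ−2) with κ = α+β, so α−1 = 0.377·11.7 = 4.411.
α = 5.411; β = κ − α = 8.289.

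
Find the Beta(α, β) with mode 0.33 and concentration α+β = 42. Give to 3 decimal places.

α = 14.200, β = 27.800

For α,β>1 the mode is (α−1)/(α+β−2), so α = mode·(κ−2)+1 = 0.33×40+1 = 14.200.
And β = (1−mode)·(κ−2)+1 = 0.67×40+1 = 27.800.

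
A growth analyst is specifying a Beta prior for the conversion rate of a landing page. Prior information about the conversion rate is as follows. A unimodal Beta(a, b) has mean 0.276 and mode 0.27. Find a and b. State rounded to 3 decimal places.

With s = a+b: μ = a/s and mode = (a−1)/(s−2). Eliminating a = μs,
μs − 1 = m(s−2) ⇒ s(μ−m) = 1−2m ⇒ s = 0.46/0.006 = 76.6667.
So a = μs = 21.160, b = (1−μ)s = 55.507.

a = 21.160, b = 55.507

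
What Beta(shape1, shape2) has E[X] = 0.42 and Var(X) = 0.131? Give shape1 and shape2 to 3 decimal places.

By moment matching, shape1+shape2 = μ(1−μ)/σ² − 1 = (0.42·0.58)/0.131 − 1 = 1.8595 − 1 = 0.8595.
Since shape1/(shape1+shape2) = μ, shape1 = 0.42·0.8595 = 0.361 and shape2 = 0.58·0.8595 = 0.499.

shape1 = 0.361, shape2 = 0.499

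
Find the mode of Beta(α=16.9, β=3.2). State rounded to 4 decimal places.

With α,β > 1, mode = (α−1)/(α+β−2) = 15.9/18.1 = 0.8785.

0.8785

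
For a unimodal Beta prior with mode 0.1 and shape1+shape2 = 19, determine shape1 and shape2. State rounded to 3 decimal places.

For shape1,shape2>1 the mode is (shape1−1)/(shape1+shape2−2), so shape1 = mode·(κ−2)+1 = 0.1×17+1 = 2.700.
And shape2 = (1−mode)·(κ−2)+1 = 0.9×17+1 = 16.300.

shape1 = 2.700, shape2 = 16.300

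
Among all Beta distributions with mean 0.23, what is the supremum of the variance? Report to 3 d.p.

0.177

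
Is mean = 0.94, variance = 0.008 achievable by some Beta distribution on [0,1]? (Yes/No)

The Beta variance bound is σ² < μ(1−μ).
Here μ(1−μ) = 0.94×0.06 = 0.0564, and 0.008 < 0.0564.

Yes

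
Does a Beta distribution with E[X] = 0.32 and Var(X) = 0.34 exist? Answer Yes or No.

For any Beta, Var(X) < E[X]·(1−E[X]).
Here μ(1−μ) = 0.32×0.68 = 0.2176, and 0.34 ≥ 0.2176.

No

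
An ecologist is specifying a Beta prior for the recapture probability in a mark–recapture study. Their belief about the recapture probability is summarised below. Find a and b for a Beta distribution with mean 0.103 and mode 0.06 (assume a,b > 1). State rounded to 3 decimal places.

a = 2.108, b = 18.357

With s = a+b: μ = a/s and mode = (a−1)/(s−2). Eliminating a = μs,
μs − 1 = m(s−2) ⇒ s(μ−m) = 1−2m ⇒ s = 0.88/0.043 = 20.4651.
So a = μs = 2.108, b = (1−μ)s = 18.357.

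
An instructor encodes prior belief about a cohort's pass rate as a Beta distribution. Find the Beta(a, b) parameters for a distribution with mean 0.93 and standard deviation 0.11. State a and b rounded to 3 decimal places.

Variance = 0.11² = 0.0121. The moment-matching identity a+b = μ(1−μ)/Var − 1 gives
a+b = 0.0651/0.0121 − 1 = 4.3802, so a = μ·4.3802 = 4.074 and b = (1−μ)·4.3802 = 0.307.

a = 4.074, b = 0.307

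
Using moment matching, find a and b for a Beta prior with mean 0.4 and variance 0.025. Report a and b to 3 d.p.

a = 3.440, b = 5.160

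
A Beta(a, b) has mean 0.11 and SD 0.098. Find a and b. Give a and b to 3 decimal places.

a = 1.011, b = 8.182

Variance = 0.098² = 0.009604. The moment-matching identity a+b = μ(1−μ)/Var − 1 gives
a+b = 0.0979/0.009604 − 1 = 9.1937, so a = μ·9.1937 = 1.011 and b = (1−μ)·9.1937 = 8.182.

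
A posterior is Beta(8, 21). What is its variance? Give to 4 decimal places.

α+β = 29 and αβ = 168, so Var = αβ/[(α+β)²(α+β+1)] = 168/25230 = 0.0067.

0.0067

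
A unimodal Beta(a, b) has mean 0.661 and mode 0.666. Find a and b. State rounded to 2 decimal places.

a = 43.89, b = 22.51

Let s = a+b. Mean gives a = μs = 0.661s; mode gives (a−1)/(s−2) = 0.666.
Substituting: 0.661s − 1 = 0.666(s−2) = 0.666s − 1.332, so -0.005s = -0.332 and s = 66.4000.
Then a = 0.661×66.4000 = 43.89 and b = s−a = 22.51.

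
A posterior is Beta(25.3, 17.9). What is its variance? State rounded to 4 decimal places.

α+β = 43.2 and αβ = 452.87, so Var = αβ/[(α+β)²(α+β+1)] = 452.87/82487.808 = 0.0055.

0.0055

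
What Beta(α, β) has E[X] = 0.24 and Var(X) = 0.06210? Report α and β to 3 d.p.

Let s = α+β. The Beta variance is μ(1−μ)/(s+1).
So s+1 = μ(1−μ)/σ² = (0.24×0.76)/0.06210 = 0.1824/0.06210 = 2.9372, giving s = 1.9372.
Then α = μs = 0.24×1.9372 = 0.465 and β = (1−μ)s = 0.76×1.9372 = 1.472.

α = 0.465, β = 1.472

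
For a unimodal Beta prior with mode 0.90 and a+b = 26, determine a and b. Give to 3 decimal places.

a = 22.600, b = 3.400

For a,b>1 the mode is (a−1)/(a+b−2), so a = mode·(κ−2)+1 = 0.90×24+1 = 22.600.
And b = (1−mode)·(κ−2)+1 = 0.10×24+1 = 3.400.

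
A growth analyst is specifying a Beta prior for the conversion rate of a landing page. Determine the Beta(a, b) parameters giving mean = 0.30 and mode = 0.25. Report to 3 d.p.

a = 3.000, b = 7.000

With s = a+b: μ = a/s and mode = (a−1)/(s−2). Eliminating a = μs,
μs − 1 = m(s−2) ⇒ s(μ−m) = 1−2m ⇒ s = 0.50/0.05 = 10.0000.
So a = μs = 3.000, b = (1−μ)s = 7.000.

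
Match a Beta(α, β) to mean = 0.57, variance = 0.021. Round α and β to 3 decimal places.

α = 6.083, β = 4.589

Let s = α+β. The Beta variance is μ(1−μ)/(s+1).
So s+1 = μ(1−μ)/σ² = (0.57×0.43)/0.021 = 0.2451/0.021 = 11.6714, giving s = 10.6714.
Then α = μs = 0.57×10.6714 = 6.083 and β = (1−μ)s = 0.43×10.6714 = 4.589.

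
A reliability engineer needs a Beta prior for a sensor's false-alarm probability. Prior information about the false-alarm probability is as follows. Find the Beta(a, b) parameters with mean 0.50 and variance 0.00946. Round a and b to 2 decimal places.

a = 12.71, b = 12.71

Let s = a+b. The Beta variance is μ(1−μ)/(s+1).
So s+1 = μ(1−μ)/σ² = (0.50×0.50)/0.00946 = 0.2500/0.00946 = 26.4271, giving s = 25.4271.
Then a = μs = 0.50×25.4271 = 12.71 and b = (1−μ)s = 0.50×25.4271 = 12.71.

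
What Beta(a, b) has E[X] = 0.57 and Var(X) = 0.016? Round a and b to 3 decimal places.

a = 8.162, b = 6.157

By moment matching, a+b = μ(1−μ)/σ² − 1 = (0.57·0.43)/0.016 − 1 = 15.3187 − 1 = 14.3187.
Since a/(a+b) = μ, a = 0.57·14.3187 = 8.162 and b = 0.43·14.3187 = 6.157.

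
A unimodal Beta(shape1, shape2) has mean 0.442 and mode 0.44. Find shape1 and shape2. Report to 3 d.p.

With s = shape1+shape2: μ = shape1/s and mode = (shape1−1)/(s−2). Eliminating shape1 = μs,
μs − 1 = m(s−2) ⇒ s(μ−m) = 1−2m ⇒ s = 0.12/0.002 = 60.0000.
So shape1 = μs = 26.520, shape2 = (1−μ)s = 33.480.

shape1 = 26.520, shape2 = 33.480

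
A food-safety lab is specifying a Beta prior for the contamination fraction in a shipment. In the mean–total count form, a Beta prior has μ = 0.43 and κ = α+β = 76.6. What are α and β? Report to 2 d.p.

α = 32.94, β = 43.66

α = μκ = 0.43×76.6 = 32.94 and β = (1−μ)κ = 0.57×76.6 = 43.66.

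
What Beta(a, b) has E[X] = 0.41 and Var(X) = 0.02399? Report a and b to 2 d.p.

a = 3.72, b = 5.36

By moment matching, a+b = μ(1−μ)/σ² − 1 = (0.41·0.59)/0.02399 − 1 = 10.0834 − 1 = 9.0834.
Since a/(a+b) = μ, a = 0.41·9.0834 = 3.72 and b = 0.59·9.0834 = 5.36.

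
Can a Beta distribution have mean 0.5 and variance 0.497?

No

For any Beta, Var(X) < E[X]·(1−E[X]).
Here μ(1−μ) = 0.5×0.5 = 0.25, and 0.497 ≥ 0.25.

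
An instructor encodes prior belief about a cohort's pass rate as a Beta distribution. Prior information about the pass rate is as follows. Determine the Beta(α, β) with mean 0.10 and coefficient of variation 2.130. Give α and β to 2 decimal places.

Var = (CV·μ)² = (2.130×0.10)² = 0.045369.
α+β = μ(1−μ)/Var − 1 = 0.0900/0.045369 − 1 = 0.9837.
Thus α = 0.10·0.9837 = 0.10 and β = 0.90·0.9837 = 0.89.

α = 0.10, β = 0.89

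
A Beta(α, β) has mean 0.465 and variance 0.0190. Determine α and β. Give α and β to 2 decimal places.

Let s = α+β. The Beta variance is μ(1−μ)/(s+1).
So s+1 = μ(1−μ)/σ² = (0.465×0.535)/0.0190 = 0.248775/0.0190 = 13.0934, giving s = 12.0934.
Then α = μs = 0.465×12.0934 = 5.62 and β = (1−μ)s = 0.535×12.0934 = 6.47.

α = 5.62, β = 6.47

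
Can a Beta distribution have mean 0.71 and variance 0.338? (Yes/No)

No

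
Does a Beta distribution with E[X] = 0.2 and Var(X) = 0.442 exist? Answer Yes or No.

No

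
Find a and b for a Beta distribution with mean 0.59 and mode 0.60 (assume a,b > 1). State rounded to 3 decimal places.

a = 11.800, b = 8.200

Let s = a+b. Mean gives a = μs = 0.59s; mode gives (a−1)/(s−2) = 0.60.
Substituting: 0.59s − 1 = 0.60(s−2) = 0.60s − 1.20, so -0.01s = -0.20 and s = 20.0000.
Then a = 0.59×20.0000 = 11.800 and b = s−a = 8.200.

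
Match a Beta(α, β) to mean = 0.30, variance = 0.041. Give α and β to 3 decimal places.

Let s = α+β. The Beta variance is μ(1−μ)/(s+1).
So s+1 = μ(1−μ)/σ² = (0.30×0.70)/0.041 = 0.2100/0.041 = 5.1220, giving s = 4.1220.
Then α = μs = 0.30×4.1220 = 1.237 and β = (1−μ)s = 0.70×4.1220 = 2.885.

α = 1.237, β = 2.885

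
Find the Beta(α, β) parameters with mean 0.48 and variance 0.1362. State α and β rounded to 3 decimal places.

α = 0.400, β = 0.433

Write ν = α+β; then α = μν and Var = μ(1−μ)/(ν+1).
ν = μ(1−μ)/Var − 1 = 0.2496/0.1362 − 1 = 0.8326.
α = 0.48·0.8326 = 0.400, β = 0.52·0.8326 = 0.433.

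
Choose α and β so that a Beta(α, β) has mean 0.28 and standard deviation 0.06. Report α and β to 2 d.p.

σ² = 0.06² = 0.0036.
With s = α+β, Var = μ(1−μ)/(s+1), so s+1 = (0.28×0.72)/0.0036 = 56.0000 and s = 55.0000.
α = μs = 15.40, β = (1−μ)s = 39.60.

α = 15.40, β = 39.60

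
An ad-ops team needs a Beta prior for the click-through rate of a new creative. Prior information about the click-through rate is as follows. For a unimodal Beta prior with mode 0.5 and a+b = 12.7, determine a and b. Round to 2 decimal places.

a = 6.35, b = 6.35

Mode = (a−1)/(κ−2) with κ = a+b, so a−1 = 0.5·10.7 = 5.35.
a = 6.35; b = κ − a = 6.35.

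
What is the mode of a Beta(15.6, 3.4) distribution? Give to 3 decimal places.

With α,β > 1, mode = (α−1)/(α+β−2) = 14.6/17.0 = 0.859.

0.859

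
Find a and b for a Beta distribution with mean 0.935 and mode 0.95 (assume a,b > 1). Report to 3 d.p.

a = 56.100, b = 3.900

With s = a+b: μ = a/s and mode = (a−1)/(s−2). Eliminating a = μs,
μs − 1 = m(s−2) ⇒ s(μ−m) = 1−2m ⇒ s = -0.90/-0.015 = 60.0000.
So a = μs = 56.100, b = (1−μ)s = 3.900.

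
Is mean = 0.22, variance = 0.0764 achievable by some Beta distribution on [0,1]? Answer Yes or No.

Yes

A Beta with mean μ has variance μ(1−μ)/(α+β+1) < μ(1−μ).
Here μ(1−μ) = 0.22×0.78 = 0.1716, and 0.0764 < 0.1716.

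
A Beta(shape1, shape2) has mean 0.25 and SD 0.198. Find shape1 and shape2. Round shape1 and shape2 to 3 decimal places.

shape1 = 0.946, shape2 = 2.837

Variance = 0.198² = 0.039204. The moment-matching identity shape1+shape2 = μ(1−μ)/Var − 1 gives
shape1+shape2 = 0.1875/0.039204 − 1 = 3.7827, so shape1 = μ·3.7827 = 0.946 and shape2 = (1−μ)·3.7827 = 2.837.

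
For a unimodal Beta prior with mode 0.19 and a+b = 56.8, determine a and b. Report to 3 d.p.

a = 11.412, b = 45.388

Since the density peak of Beta(a,b) is at (a−1)/(a+b−2),
a = 1 + 0.19(56.8−2) = 11.412 and b = 56.8 − 11.412 = 45.388.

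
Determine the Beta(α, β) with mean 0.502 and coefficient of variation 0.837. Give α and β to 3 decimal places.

α = 0.209, β = 0.207

σ = CV·μ = 0.837×0.502 = 0.42017, so σ² = 0.176546.
s+1 = μ(1−μ)/σ² = 0.249996/0.176546 = 1.4160, so s = α+β = 0.4160.
α = μs = 0.209, β = (1−μ)s = 0.207.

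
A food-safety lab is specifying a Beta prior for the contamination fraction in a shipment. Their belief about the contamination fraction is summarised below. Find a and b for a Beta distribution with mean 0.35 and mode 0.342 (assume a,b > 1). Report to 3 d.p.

a = 13.825, b = 25.675

With s = a+b: μ = a/s and mode = (a−1)/(s−2). Eliminating a = μs,
μs − 1 = m(s−2) ⇒ s(μ−m) = 1−2m ⇒ s = 0.316/0.008 = 39.5000.
So a = μs = 13.825, b = (1−μ)s = 25.675.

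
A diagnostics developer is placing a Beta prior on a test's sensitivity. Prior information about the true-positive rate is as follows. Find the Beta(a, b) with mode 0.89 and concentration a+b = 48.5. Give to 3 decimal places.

For a,b>1 the mode is (a−1)/(a+b−2), so a = mode·(κ−2)+1 = 0.89×46.5+1 = 42.385.
And b = (1−mode)·(κ−2)+1 = 0.11×46.5+1 = 6.115.

a = 42.385, b = 6.115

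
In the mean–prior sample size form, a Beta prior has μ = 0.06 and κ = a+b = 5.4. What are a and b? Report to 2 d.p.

a = 0.32, b = 5.08

Split κ in proportion μ : (1−μ): a = 0.06·5.4 = 0.32, b = 5.4 − 0.32 = 5.08.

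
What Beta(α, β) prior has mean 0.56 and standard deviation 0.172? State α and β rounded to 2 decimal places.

α = 4.10, β = 3.22

σ² = 0.172² = 0.029584.
With s = α+β, Var = μ(1−μ)/(s+1), so s+1 = (0.56×0.44)/0.029584 = 8.3288 and s = 7.3288.
α = μs = 4.10, β = (1−μ)s = 3.22.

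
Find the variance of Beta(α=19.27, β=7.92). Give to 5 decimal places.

0.00732

μ = 19.27/27.19 = 0.708716; Var = μ(1−μ)/(α+β+1) = 0.2064374/28.19 = 0.00732.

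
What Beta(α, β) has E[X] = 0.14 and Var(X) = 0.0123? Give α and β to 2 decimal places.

α = 1.23, β = 7.56

Let s = α+β. The Beta variance is μ(1−μ)/(s+1).
So s+1 = μ(1−μ)/σ² = (0.14×0.86)/0.0123 = 0.1204/0.0123 = 9.7886, giving s = 8.7886.
Then α = μs = 0.14×8.7886 = 1.23 and β = (1−μ)s = 0.86×8.7886 = 7.56.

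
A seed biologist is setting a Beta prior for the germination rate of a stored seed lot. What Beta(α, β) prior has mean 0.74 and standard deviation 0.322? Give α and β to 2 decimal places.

σ² = 0.322² = 0.103684.
With s = α+β, Var = μ(1−μ)/(s+1), so s+1 = (0.74×0.26)/0.103684 = 1.8556 and s = 0.8556.
α = μs = 0.63, β = (1−μ)s = 0.22.

α = 0.63, β = 0.22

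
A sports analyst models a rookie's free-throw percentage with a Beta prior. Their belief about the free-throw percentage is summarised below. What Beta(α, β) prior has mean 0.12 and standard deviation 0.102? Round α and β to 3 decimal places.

α = 1.098, β = 8.052

First σ² = 0.010404. Setting α = μn, β = (1−μ)n with n = α+β,
μ(1−μ)/(n+1) = 0.010404 ⇒ n+1 = 0.1056/0.010404 = 10.1499 ⇒ n = 9.1499.
Hence α = 0.12×9.1499 = 1.098, β = 0.88×9.1499 = 8.052.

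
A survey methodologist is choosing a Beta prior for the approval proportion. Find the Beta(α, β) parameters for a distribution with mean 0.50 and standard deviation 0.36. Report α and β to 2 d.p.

σ² = 0.36² = 0.1296.
With s = α+β, Var = μ(1−μ)/(s+1), so s+1 = (0.50×0.50)/0.1296 = 1.9290 and s = 0.9290.
α = μs = 0.46, β = (1−μ)s = 0.46.

α = 0.46, β = 0.46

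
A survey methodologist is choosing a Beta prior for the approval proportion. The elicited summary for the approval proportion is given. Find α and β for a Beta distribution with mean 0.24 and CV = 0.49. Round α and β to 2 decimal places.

α = 2.93, β = 9.26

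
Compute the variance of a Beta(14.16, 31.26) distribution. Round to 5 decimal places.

0.00462

μ = 14.16/45.42 = 0.311757; Var = μ(1−μ)/(α+β+1) = 0.2145645/46.42 = 0.00462.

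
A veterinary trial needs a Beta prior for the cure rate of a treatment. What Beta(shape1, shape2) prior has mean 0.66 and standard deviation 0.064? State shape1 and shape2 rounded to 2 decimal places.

shape1 = 35.50, shape2 = 18.29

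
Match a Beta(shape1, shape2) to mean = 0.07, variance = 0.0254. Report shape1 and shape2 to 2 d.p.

shape1 = 0.11, shape2 = 1.45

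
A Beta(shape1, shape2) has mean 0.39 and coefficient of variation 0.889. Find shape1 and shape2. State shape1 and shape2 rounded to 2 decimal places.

shape1 = 0.38, shape2 = 0.60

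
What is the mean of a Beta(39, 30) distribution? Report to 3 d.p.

E[X] = α/(α+β) = 39/69 = 0.565.

0.565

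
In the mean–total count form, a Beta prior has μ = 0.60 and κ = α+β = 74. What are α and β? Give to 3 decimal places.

α = μκ = 0.60×74 = 44.400 and β = (1−μ)κ = 0.40×74 = 29.600.

α = 44.400, β = 29.600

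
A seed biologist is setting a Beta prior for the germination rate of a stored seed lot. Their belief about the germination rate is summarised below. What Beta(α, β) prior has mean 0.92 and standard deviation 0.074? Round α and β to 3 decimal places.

First σ² = 0.005476. Setting α = μn, β = (1−μ)n with n = α+β,
μ(1−μ)/(n+1) = 0.005476 ⇒ n+1 = 0.0736/0.005476 = 13.4405 ⇒ n = 12.4405.
Hence α = 0.92×12.4405 = 11.445, β = 0.08×12.4405 = 0.995.

α = 11.445, β = 0.995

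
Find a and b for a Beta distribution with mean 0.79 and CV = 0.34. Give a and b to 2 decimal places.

a = 1.03, b = 0.27

Var = (CV·μ)² = (0.34×0.79)² = 0.072146.
a+b = μ(1−μ)/Var − 1 = 0.1659/0.072146 − 1 = 1.2995.
Thus a = 0.79·1.2995 = 1.03 and b = 0.21·1.2995 = 0.27.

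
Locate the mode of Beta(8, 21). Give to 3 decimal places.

With α,β > 1, mode = (α−1)/(α+β−2) = 7/27 = 0.259.

0.259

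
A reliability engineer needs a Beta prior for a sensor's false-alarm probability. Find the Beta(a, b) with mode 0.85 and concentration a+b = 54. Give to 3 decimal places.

For a,b>1 the mode is (a−1)/(a+b−2), so a = mode·(κ−2)+1 = 0.85×52+1 = 45.200.
And b = (1−mode)·(κ−2)+1 = 0.15×52+1 = 8.800.

a = 45.200, b = 8.800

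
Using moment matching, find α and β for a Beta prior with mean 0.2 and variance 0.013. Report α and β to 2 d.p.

By moment matching, α+β = μ(1−μ)/σ² − 1 = (0.2·0.8)/0.013 − 1 = 12.3077 − 1 = 11.3077.
Since α/(α+β) = μ, α = 0.2·11.3077 = 2.26 and β = 0.8·11.3077 = 9.05.

α = 2.26, β = 9.05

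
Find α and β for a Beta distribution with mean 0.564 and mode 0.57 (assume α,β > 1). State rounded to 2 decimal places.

α = 13.16, β = 10.17

With s = α+β: μ = α/s and mode = (α−1)/(s−2). Eliminating α = μs,
μs − 1 = m(s−2) ⇒ s(μ−m) = 1−2m ⇒ s = -0.14/-0.006 = 23.3333.
So α = μs = 13.16, β = (1−μ)s = 10.17.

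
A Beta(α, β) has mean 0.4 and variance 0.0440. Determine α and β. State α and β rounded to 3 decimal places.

Write ν = α+β; then α = μν and Var = μ(1−μ)/(ν+1).
ν = μ(1−μ)/Var − 1 = 0.24/0.0440 − 1 = 4.4545.
α = 0.4·4.4545 = 1.782, β = 0.6·4.4545 = 2.673.

α = 1.782, β = 2.673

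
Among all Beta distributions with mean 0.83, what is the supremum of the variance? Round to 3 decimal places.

Var = μ(1−μ)/(α+β+1), which approaches μ(1−μ) as α+β → 0.
So the supremum is μ(1−μ) = 0.83×0.17 = 0.141.

0.141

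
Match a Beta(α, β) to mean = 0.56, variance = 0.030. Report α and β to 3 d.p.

By moment matching, α+β = μ(1−μ)/σ² − 1 = (0.56·0.44)/0.030 − 1 = 8.2133 − 1 = 7.2133.
Since α/(α+β) = μ, α = 0.56·7.2133 = 4.039 and β = 0.44·7.2133 = 3.174.

α = 4.039, β = 3.174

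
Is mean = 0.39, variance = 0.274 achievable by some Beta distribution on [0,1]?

No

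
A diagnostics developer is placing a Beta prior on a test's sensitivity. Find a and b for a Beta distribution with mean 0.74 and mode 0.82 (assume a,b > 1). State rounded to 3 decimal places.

With s = a+b: μ = a/s and mode = (a−1)/(s−2). Eliminating a = μs,
μs − 1 = m(s−2) ⇒ s(μ−m) = 1−2m ⇒ s = -0.64/-0.08 = 8.0000.
So a = μs = 5.920, b = (1−μ)s = 2.080.

a = 5.920, b = 2.080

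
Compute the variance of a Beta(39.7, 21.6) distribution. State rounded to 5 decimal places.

0.00366

μ = 39.7/61.3 = 0.647635; Var = μ(1−μ)/(α+β+1) = 0.2282040/62.3 = 0.00366.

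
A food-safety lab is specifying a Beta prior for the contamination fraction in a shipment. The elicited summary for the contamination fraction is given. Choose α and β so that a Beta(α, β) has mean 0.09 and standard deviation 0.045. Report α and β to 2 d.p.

α = 3.55, β = 35.89

Variance = 0.045² = 0.002025. The moment-matching identity α+β = μ(1−μ)/Var − 1 gives
α+β = 0.0819/0.002025 − 1 = 39.4444, so α = μ·39.4444 = 3.55 and β = (1−μ)·39.4444 = 35.89.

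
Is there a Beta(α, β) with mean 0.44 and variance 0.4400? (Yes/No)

A Beta with mean μ has variance μ(1−μ)/(α+β+1) < μ(1−μ).
Here μ(1−μ) = 0.44×0.56 = 0.2464, and 0.4400 ≥ 0.2464.

No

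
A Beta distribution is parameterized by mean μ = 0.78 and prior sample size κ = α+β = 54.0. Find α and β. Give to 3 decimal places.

Split κ in proportion μ : (1−μ): α = 0.78·54.0 = 42.120, β = 54.0 − 42.120 = 11.880.

α = 42.120, β = 11.880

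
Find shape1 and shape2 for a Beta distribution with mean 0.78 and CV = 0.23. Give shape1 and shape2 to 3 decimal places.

shape1 = 3.379, shape2 = 0.953

σ = CV·μ = 0.23×0.78 = 0.17940, so σ² = 0.032184.
s+1 = μ(1−μ)/σ² = 0.1716/0.032184 = 5.3318, so s = shape1+shape2 = 4.3318.
shape1 = μs = 3.379, shape2 = (1−μ)s = 0.953.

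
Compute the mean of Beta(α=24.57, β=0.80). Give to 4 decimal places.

The Beta mean is α/(α+β) = 24.57/(24.57+0.80) = 0.9685.

0.9685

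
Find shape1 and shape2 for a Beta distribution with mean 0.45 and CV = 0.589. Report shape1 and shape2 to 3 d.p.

Var = (CV·μ)² = (0.589×0.45)² = 0.070252.
shape1+shape2 = μ(1−μ)/Var − 1 = 0.2475/0.070252 − 1 = 2.5231.
Thus shape1 = 0.45·2.5231 = 1.135 and shape2 = 0.55·2.5231 = 1.388.

shape1 = 1.135, shape2 = 1.388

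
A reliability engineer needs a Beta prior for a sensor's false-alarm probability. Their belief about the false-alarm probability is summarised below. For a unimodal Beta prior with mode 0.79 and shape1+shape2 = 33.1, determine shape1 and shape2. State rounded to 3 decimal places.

Since the density peak of Beta(shape1,shape2) is at (shape1−1)/(shape1+shape2−2),
shape1 = 1 + 0.79(33.1−2) = 25.569 and shape2 = 33.1 − 25.569 = 7.531.

shape1 = 25.569, shape2 = 7.531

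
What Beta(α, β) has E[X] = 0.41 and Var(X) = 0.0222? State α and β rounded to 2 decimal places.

Write ν = α+β; then α = μν and Var = μ(1−μ)/(ν+1).
ν = μ(1−μ)/Var − 1 = 0.2419/0.0222 − 1 = 9.8964.
α = 0.41·9.8964 = 4.06, β = 0.59·9.8964 = 5.84.

α = 4.06, β = 5.84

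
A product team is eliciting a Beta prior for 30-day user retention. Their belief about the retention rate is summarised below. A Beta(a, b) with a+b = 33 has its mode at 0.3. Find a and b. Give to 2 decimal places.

a = 10.30, b = 22.70

Since the density peak of Beta(a,b) is at (a−1)/(a+b−2),
a = 1 + 0.3(33−2) = 10.30 and b = 33 − 10.30 = 22.70.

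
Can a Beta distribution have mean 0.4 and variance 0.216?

Yes

The Beta variance bound is σ² < μ(1−μ).
Here μ(1−μ) = 0.4×0.6 = 0.24, and 0.216 < 0.24.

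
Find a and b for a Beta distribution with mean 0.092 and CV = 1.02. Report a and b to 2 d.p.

a = 0.78, b = 7.71

σ = CV·μ = 1.02×0.092 = 0.09384, so σ² = 0.008806.
s+1 = μ(1−μ)/σ² = 0.083536/0.008806 = 9.4863, so s = a+b = 8.4863.
a = μs = 0.78, b = (1−μ)s = 7.71.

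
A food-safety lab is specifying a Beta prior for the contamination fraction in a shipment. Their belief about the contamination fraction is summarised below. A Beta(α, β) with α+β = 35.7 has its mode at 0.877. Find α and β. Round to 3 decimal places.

α = 30.555, β = 5.145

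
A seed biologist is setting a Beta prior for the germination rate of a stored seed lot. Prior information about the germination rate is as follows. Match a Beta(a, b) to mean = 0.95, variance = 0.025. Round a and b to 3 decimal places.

a = 0.855, b = 0.045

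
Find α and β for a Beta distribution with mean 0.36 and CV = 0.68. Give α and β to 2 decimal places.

σ = CV·μ = 0.68×0.36 = 0.24480, so σ² = 0.059927.
s+1 = μ(1−μ)/σ² = 0.2304/0.059927 = 3.8447, so s = α+β = 2.8447.
α = μs = 1.02, β = (1−μ)s = 1.82.

α = 1.02, β = 1.82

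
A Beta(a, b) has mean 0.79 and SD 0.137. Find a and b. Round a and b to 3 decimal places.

Variance = 0.137² = 0.018769. The moment-matching identity a+b = μ(1−μ)/Var − 1 gives
a+b = 0.1659/0.018769 − 1 = 7.8390, so a = μ·7.8390 = 6.193 and b = (1−μ)·7.8390 = 1.646.

a = 6.193, b = 1.646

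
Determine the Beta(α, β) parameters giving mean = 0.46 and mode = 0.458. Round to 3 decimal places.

α = 19.320, β = 22.680

Let s = α+β. Mean gives α = μs = 0.46s; mode gives (α−1)/(s−2) = 0.458.
Substituting: 0.46s − 1 = 0.458(s−2) = 0.458s − 0.916, so 0.002s = 0.084 and s = 42.0000.
Then α = 0.46×42.0000 = 19.320 and β = s−α = 22.680.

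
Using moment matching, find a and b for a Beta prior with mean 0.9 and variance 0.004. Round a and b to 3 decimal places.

By moment matching, a+b = μ(1−μ)/σ² − 1 = (0.9·0.1)/0.004 − 1 = 22.5000 − 1 = 21.5000.
Since a/(a+b) = μ, a = 0.9·21.5000 = 19.350 and b = 0.1·21.5000 = 2.150.

a = 19.350, b = 2.150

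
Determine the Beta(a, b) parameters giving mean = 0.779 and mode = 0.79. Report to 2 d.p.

a = 41.07, b = 11.65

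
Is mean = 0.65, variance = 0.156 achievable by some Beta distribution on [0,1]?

Yes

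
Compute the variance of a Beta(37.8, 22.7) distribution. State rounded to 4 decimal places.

0.0038

α+β = 60.5 and αβ = 858.06, so Var = αβ/[(α+β)²(α+β+1)] = 858.06/225105.375 = 0.0038.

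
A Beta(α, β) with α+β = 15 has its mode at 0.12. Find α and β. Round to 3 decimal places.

α = 2.560, β = 12.440

For α,β>1 the mode is (α−1)/(α+β−2), so α = mode·(κ−2)+1 = 0.12×13+1 = 2.560.
And β = (1−mode)·(κ−2)+1 = 0.88×13+1 = 12.440.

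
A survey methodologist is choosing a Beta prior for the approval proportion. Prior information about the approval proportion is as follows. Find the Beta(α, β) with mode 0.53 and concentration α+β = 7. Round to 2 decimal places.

For α,β>1 the mode is (α−1)/(α+β−2), so α = mode·(κ−2)+1 = 0.53×5+1 = 3.65.
And β = (1−mode)·(κ−2)+1 = 0.47×5+1 = 3.35.

α = 3.65, β = 3.35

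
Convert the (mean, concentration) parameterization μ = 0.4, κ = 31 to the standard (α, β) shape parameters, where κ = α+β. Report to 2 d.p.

Split κ in proportion μ : (1−μ): α = 0.4·31 = 12.40, β = 31 − 12.40 = 18.60.

α = 12.40, β = 18.60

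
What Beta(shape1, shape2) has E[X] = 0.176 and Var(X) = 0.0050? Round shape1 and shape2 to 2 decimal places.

By moment matching, shape1+shape2 = μ(1−μ)/σ² − 1 = (0.176·0.824)/0.0050 − 1 = 29.0048 − 1 = 28.0048.
Since shape1/(shape1+shape2) = μ, shape1 = 0.176·28.0048 = 4.93 and shape2 = 0.824·28.0048 = 23.08.

shape1 = 4.93, shape2 = 23.08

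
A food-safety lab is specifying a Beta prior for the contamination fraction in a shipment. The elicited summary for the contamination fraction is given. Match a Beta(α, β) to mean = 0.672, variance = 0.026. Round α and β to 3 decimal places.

Write ν = α+β; then α = μν and Var = μ(1−μ)/(ν+1).
ν = μ(1−μ)/Var − 1 = 0.220416/0.026 − 1 = 7.4775.
α = 0.672·7.4775 = 5.025, β = 0.328·7.4775 = 2.453.

α = 5.025, β = 2.453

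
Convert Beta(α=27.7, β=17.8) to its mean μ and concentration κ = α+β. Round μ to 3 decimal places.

μ = 0.609, κ = 45.5

κ = α+β = 27.7+17.8 = 45.5; μ = α/κ = 27.7/45.5 = 0.609.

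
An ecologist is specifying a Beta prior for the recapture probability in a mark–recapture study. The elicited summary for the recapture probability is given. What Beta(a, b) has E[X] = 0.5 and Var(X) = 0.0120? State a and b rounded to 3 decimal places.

Let s = a+b. The Beta variance is μ(1−μ)/(s+1).
So s+1 = μ(1−μ)/σ² = (0.5×0.5)/0.0120 = 0.25/0.0120 = 20.8333, giving s = 19.8333.
Then a = μs = 0.5×19.8333 = 9.917 and b = (1−μ)s = 0.5×19.8333 = 9.917.

a = 9.917, b = 9.917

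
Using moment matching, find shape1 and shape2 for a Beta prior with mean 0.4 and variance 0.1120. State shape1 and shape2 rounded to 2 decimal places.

Write ν = shape1+shape2; then shape1 = μν and Var = μ(1−μ)/(ν+1).
ν = μ(1−μ)/Var − 1 = 0.24/0.1120 − 1 = 1.1429.
shape1 = 0.4·1.1429 = 0.46, shape2 = 0.6·1.1429 = 0.69.

shape1 = 0.46, shape2 = 0.69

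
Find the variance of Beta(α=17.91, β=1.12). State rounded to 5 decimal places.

0.00277

α+β = 19.03 and αβ = 20.0592, so Var = αβ/[(α+β)²(α+β+1)] = 20.0592/7253.682227 = 0.00277.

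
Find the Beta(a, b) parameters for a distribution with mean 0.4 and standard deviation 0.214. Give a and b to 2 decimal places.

a = 1.70, b = 2.54

First σ² = 0.045796. Setting a = μn, b = (1−μ)n with n = a+b,
μ(1−μ)/(n+1) = 0.045796 ⇒ n+1 = 0.24/0.045796 = 5.2406 ⇒ n = 4.2406.
Hence a = 0.4×4.2406 = 1.70, b = 0.6×4.2406 = 2.54.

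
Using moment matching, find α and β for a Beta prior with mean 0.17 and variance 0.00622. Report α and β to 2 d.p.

α = 3.69, β = 18.00

Let s = α+β. The Beta variance is μ(1−μ)/(s+1).
So s+1 = μ(1−μ)/σ² = (0.17×0.83)/0.00622 = 0.1411/0.00622 = 22.6849, giving s = 21.6849.
Then α = μs = 0.17×21.6849 = 3.69 and β = (1−μ)s = 0.83×21.6849 = 18.00.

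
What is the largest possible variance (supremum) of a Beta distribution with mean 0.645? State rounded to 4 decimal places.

Var = μ(1−μ)/(α+β+1), which approaches μ(1−μ) as α+β → 0.
So the supremum is μ(1−μ) = 0.645×0.355 = 0.2290.

0.2290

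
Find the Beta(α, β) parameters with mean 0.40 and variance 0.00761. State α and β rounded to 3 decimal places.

α = 12.215, β = 18.322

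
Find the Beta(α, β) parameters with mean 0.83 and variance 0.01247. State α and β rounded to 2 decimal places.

α = 8.56, β = 1.75

Write ν = α+β; then α = μν and Var = μ(1−μ)/(ν+1).
ν = μ(1−μ)/Var − 1 = 0.1411/0.01247 − 1 = 10.3152.
α = 0.83·10.3152 = 8.56, β = 0.17·10.3152 = 1.75.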